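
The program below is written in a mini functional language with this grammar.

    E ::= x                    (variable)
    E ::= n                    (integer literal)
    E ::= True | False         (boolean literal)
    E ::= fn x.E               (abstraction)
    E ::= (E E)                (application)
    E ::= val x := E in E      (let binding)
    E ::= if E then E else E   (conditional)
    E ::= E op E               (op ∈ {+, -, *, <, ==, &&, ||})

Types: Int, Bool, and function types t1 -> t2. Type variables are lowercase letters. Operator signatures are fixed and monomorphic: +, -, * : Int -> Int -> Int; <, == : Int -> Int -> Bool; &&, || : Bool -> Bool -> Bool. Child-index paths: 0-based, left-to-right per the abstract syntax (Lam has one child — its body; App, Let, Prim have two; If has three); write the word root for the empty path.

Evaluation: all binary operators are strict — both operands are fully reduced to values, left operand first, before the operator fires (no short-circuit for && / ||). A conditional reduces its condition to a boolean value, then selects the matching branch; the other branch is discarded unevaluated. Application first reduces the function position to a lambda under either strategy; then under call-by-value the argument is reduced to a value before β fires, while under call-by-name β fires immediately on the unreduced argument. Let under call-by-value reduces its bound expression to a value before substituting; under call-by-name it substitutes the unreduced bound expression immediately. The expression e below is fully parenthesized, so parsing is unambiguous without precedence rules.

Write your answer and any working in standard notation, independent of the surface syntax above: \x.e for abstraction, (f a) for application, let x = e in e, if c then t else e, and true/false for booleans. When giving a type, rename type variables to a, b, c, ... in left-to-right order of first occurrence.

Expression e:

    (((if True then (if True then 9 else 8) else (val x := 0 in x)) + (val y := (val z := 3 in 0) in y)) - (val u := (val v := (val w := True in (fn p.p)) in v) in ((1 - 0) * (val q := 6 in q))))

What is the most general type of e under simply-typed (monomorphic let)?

Working:
  unify Bool ~ Bool
  unify Bool ~ Bool
  unify Int ~ Int
let x : Int
x : Int
  unify Int ~ Int
  unify Int ~ Int
let z : Int
let y : Int
y : Int
  unify Int ~ Int
  unify Int ~ Int
let w : Bool
p : a
\p._ : a -> a
let v : a -> a
v : a -> a
let u : a -> a
  unify Int ~ Int
  unify Int ~ Int
  unify Int ~ Int
let q : Int
q : Int
  unify Int ~ Int
  unify Int ~ Int

Answer: Int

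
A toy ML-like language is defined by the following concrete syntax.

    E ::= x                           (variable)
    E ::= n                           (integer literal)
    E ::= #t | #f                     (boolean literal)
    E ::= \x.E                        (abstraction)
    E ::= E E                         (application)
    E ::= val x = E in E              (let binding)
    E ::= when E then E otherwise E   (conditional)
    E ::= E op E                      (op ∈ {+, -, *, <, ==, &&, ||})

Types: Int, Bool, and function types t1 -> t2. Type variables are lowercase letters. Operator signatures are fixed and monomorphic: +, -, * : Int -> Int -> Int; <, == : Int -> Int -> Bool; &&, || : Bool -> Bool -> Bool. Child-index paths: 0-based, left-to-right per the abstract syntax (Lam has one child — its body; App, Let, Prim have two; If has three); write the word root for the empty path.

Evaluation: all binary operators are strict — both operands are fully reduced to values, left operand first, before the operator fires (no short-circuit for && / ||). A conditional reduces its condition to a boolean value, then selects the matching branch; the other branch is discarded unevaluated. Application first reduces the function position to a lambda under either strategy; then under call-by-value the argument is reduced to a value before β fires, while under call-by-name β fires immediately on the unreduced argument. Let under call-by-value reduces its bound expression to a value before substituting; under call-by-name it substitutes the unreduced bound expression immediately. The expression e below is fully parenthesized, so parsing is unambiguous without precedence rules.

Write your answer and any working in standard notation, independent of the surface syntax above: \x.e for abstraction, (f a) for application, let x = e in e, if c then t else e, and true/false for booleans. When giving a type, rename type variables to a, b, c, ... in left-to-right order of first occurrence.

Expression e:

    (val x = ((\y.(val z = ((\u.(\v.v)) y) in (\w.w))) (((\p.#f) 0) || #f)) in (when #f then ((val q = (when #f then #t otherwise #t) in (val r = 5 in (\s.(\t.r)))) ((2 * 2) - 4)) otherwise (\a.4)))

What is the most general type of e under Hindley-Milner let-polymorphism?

Derivation:
v : c
\v._ : c -> c
\u._ : b -> c -> c
y : a
  unify b -> c -> c ~ a -> d
  unify b ~ a
  unify c -> c ~ d
_ _ : c -> c
let z : forall. c -> c
w : e
\w._ : e -> e
\y._ : a -> e -> e
\p._ : f -> Bool
  unify f -> Bool ~ Int -> g
  unify f ~ Int
  unify Bool ~ g
_ _ : Bool
  unify Bool ~ Bool
  unify Bool ~ Bool
  unify a -> e -> e ~ Bool -> h
  unify a ~ Bool
  unify e -> e ~ h
_ _ : e -> e
let x : forall. e -> e
  unify Bool ~ Bool
  unify Bool ~ Bool
  unify Bool ~ Bool
let q : Bool
let r : Int
r : Int
\t._ : j -> Int
\s._ : i -> j -> Int
  unify Int ~ Int
  unify Int ~ Int
  unify Int ~ Int
  unify Int ~ Int
  unify i -> j -> Int ~ Int -> k
  unify i ~ Int
  unify j -> Int ~ k
_ _ : j -> Int
\a._ : l -> Int
  unify j -> Int ~ l -> Int
  unify j ~ l
  unify Int ~ Int

Answer: a -> Int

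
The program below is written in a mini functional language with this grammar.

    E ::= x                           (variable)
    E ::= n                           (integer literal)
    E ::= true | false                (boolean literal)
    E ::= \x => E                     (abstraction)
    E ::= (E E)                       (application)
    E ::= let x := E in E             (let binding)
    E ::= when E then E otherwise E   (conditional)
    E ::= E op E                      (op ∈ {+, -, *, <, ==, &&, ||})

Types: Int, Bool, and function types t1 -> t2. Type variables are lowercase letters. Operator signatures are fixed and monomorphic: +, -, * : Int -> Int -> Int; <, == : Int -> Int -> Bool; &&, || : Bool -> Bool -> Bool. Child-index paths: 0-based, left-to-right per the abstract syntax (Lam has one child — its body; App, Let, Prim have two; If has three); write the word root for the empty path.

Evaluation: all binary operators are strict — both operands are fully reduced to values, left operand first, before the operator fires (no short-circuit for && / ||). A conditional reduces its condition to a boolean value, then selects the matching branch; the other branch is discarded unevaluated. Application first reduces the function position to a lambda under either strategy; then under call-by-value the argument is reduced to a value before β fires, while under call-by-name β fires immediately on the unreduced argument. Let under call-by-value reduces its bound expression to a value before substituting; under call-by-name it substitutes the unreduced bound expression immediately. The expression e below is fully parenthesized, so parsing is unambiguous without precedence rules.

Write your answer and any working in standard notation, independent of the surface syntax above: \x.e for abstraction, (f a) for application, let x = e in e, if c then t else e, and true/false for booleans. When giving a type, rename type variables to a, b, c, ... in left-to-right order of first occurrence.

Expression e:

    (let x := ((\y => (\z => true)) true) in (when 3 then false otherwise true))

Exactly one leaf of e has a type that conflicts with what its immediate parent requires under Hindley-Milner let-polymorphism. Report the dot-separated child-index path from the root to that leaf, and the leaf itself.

Derivation:
\z._ : b -> Bool
\y._ : a -> b -> Bool
  unify a -> b -> Bool ~ Bool -> c
  unify a ~ Bool
  unify b -> Bool ~ c
_ _ : b -> Bool
let x : forall. b -> Bool
  unify Int ~ Bool
  FAIL: mismatch Int ~ Bool

Answer: 1.0 : 3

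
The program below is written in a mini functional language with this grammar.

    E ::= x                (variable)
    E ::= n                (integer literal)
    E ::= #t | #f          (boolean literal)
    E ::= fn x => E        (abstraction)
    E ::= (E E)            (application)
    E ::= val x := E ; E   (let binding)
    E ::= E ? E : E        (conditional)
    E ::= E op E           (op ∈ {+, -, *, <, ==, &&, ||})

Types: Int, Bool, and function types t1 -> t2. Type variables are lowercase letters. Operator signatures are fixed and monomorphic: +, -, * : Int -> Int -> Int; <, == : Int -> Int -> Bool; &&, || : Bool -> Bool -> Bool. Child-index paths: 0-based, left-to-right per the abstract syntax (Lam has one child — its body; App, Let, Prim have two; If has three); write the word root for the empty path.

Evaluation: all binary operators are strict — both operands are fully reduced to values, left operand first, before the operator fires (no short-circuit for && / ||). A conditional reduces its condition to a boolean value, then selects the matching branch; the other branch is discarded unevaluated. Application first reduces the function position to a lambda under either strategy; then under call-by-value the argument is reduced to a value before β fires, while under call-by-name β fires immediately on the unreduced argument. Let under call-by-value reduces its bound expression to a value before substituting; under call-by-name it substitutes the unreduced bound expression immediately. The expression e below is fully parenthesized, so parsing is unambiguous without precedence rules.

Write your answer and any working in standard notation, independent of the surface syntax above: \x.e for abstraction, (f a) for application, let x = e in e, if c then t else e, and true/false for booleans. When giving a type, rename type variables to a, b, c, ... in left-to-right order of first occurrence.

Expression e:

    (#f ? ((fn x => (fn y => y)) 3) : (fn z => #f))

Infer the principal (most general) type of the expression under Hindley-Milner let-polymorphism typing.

Answer: Bool -> Bool

Trace:
  unify Bool ~ Bool
y : b
\y._ : b -> b
\x._ : a -> b -> b
  unify a -> b -> b ~ Int -> c
  unify a ~ Int
  unify b -> b ~ c
_ _ : b -> b
\z._ : d -> Bool
  unify b -> b ~ d -> Bool
  unify b ~ d
  unify d ~ Bool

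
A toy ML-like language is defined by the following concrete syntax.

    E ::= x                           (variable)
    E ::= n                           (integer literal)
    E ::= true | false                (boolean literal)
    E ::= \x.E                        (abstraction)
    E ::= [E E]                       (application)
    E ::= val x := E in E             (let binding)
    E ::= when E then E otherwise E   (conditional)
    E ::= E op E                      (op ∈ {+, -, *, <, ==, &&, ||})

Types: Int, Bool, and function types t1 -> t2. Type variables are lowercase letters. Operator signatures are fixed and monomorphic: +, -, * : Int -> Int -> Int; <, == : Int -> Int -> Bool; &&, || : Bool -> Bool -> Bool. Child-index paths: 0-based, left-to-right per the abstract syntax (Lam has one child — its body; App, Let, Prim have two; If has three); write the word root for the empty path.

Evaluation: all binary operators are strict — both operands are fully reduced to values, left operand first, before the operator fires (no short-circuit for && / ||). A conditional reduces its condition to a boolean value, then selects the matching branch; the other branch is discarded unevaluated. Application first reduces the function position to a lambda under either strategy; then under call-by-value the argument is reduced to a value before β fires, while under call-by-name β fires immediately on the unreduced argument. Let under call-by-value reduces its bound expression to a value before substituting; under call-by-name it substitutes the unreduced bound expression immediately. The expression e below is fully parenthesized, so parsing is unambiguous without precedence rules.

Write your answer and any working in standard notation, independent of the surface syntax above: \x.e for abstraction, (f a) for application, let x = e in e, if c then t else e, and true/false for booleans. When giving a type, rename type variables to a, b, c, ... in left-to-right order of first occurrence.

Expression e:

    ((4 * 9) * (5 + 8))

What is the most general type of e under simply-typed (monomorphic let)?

Derivation:
  unify Int ~ Int
  unify Int ~ Int
  unify Int ~ Int
  unify Int ~ Int
  unify Int ~ Int
  unify Int ~ Int

Answer: Int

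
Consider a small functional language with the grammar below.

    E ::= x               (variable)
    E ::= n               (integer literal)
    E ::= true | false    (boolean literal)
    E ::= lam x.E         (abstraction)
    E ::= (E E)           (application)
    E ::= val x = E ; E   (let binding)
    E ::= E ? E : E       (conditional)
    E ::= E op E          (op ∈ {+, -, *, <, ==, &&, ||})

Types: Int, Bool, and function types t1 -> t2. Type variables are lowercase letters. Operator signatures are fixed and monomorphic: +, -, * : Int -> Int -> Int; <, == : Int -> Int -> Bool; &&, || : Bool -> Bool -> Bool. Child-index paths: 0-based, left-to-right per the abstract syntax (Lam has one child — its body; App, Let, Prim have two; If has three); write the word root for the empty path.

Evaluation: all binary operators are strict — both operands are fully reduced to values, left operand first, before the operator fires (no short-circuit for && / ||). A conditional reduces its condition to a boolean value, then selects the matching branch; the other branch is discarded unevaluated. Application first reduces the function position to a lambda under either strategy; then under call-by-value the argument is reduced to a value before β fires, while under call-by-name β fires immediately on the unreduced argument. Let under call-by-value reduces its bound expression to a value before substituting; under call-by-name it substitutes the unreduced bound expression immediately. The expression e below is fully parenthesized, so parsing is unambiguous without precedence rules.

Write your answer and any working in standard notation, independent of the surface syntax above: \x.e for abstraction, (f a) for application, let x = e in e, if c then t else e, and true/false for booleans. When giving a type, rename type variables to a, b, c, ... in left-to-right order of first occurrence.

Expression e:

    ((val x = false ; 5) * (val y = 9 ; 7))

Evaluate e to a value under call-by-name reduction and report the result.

Trace:
step 0: ((let x = false in 5) * (let y = 9 in 7))
step 1: [let@0] (5 * (let y = 9 in 7))
step 2: [let@1] (5 * 7)
step 3: [delta@root] 35

Answer: 35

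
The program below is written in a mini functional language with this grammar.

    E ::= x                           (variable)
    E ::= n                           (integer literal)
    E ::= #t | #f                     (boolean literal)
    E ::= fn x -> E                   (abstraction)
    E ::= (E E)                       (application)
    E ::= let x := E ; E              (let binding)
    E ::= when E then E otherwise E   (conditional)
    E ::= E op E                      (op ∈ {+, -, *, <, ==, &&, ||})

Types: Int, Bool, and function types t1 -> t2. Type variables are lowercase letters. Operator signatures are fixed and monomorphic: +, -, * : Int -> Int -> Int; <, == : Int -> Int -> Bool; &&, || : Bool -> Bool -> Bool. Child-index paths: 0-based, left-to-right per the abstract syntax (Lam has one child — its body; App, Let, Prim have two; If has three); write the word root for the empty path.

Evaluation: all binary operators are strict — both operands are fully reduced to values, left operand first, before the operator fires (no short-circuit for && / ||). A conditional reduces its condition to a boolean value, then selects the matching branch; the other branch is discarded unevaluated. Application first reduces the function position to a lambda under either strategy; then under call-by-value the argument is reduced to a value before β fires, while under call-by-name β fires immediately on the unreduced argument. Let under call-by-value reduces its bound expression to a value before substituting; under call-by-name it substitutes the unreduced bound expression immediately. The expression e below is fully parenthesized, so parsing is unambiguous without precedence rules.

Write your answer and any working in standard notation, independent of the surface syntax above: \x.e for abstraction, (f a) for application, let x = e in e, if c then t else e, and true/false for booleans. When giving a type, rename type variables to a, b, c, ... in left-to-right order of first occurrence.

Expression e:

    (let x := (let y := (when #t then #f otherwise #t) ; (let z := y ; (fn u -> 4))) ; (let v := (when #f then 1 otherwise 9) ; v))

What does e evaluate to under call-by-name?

Answer: 9

Derivation:
step 0: (let x = (let y = (if true then false else true) in (let z = y in (\u.4))) in (let v = (if false then 1 else 9) in v))
step 1: [let@root] (let v = (if false then 1 else 9) in v)
step 2: [let@root] (if false then 1 else 9)
step 3: [if@root] 9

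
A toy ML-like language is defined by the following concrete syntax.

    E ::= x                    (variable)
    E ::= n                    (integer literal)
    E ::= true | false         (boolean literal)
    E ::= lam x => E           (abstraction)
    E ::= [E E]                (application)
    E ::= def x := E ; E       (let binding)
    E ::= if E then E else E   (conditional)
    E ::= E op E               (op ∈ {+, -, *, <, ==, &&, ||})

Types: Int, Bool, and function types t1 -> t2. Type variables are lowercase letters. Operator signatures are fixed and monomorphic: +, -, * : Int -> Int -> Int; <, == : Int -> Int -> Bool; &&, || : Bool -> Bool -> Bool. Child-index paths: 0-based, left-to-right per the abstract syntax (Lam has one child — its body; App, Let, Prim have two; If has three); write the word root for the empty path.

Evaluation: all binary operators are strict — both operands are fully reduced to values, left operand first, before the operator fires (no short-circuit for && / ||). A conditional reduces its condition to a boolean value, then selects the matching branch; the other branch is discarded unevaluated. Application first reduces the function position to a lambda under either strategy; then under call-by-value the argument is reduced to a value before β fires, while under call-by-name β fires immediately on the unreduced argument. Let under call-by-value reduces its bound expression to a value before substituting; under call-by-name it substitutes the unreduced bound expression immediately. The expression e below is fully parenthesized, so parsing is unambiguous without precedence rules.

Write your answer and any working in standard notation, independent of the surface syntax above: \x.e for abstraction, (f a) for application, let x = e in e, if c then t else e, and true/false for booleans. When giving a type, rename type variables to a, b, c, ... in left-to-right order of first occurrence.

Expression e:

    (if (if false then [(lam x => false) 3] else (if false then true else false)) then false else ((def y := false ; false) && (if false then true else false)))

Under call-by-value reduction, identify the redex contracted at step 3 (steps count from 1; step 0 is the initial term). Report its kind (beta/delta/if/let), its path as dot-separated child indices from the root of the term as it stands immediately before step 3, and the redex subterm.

Answer: if at root : (if false then false else ((let y = false in false) && (if false then true else false)))

Trace:
step 0: (if (if false then ((\x.false) 3) else (if false then true else false)) then false else ((let y = false in false) && (if false then true else false)))
step 1: [if@0] (if (if false then true else false) then false else ((let y = false in false) && (if false then true else false)))
step 2: [if@0] (if false then false else ((let y = false in false) && (if false then true else false)))
step 3: [if@root] ((let y = false in false) && (if false then true else false))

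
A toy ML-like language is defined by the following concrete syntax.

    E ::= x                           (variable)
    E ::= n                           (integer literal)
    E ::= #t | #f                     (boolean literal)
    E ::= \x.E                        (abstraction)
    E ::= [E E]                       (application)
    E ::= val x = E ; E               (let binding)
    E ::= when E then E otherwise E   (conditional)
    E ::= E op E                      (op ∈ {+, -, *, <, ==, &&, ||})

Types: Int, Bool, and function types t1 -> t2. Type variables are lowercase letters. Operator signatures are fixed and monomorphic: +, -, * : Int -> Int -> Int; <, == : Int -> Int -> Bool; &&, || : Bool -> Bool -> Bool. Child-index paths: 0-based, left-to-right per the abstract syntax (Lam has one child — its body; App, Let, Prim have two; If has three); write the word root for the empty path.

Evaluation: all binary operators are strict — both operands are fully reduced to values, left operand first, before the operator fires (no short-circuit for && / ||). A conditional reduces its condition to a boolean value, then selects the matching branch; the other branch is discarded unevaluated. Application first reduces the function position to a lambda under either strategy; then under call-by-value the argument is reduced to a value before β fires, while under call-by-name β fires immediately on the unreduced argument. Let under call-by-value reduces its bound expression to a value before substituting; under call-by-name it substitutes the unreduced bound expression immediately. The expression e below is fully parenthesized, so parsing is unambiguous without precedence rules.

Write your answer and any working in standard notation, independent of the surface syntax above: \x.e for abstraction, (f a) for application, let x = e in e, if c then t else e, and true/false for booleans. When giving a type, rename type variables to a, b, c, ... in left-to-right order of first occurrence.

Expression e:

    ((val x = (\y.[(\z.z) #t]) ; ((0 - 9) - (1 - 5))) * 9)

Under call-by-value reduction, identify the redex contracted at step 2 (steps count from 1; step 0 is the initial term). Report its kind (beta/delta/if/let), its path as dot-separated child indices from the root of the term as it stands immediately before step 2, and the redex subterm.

Answer: delta at 0.0 : (0 - 9)

Working:
step 0: ((let x = (\y.((\z.z) true)) in ((0 - 9) - (1 - 5))) * 9)
step 1: [let@0] (((0 - 9) - (1 - 5)) * 9)
step 2: [delta@0.0] ((-9 - (1 - 5)) * 9)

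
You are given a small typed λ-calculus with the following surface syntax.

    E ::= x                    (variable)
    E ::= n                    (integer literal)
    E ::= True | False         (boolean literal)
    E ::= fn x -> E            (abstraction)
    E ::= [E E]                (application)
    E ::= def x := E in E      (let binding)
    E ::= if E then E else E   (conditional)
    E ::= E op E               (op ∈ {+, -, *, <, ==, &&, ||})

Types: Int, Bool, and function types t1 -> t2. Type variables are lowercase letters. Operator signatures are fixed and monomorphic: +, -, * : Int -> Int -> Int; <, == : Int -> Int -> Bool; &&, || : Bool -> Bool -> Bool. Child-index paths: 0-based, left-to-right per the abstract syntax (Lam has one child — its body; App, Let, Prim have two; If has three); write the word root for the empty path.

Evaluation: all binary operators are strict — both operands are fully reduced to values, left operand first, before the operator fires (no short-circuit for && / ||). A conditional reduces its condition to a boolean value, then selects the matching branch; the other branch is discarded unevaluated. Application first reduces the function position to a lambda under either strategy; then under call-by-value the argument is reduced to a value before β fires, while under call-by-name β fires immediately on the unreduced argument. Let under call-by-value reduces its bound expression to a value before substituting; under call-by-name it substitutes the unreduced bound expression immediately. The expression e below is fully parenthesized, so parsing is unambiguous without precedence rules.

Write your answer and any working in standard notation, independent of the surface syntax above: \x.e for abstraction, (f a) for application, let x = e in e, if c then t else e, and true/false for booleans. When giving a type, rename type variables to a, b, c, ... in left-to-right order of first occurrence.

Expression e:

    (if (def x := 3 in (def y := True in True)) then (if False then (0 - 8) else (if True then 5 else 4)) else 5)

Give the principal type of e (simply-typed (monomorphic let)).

Trace:
let x : Int
let y : Bool
  unify Bool ~ Bool
  unify Bool ~ Bool
  unify Int ~ Int
  unify Int ~ Int
  unify Bool ~ Bool
  unify Int ~ Int
  unify Int ~ Int
  unify Int ~ Int

Answer: Int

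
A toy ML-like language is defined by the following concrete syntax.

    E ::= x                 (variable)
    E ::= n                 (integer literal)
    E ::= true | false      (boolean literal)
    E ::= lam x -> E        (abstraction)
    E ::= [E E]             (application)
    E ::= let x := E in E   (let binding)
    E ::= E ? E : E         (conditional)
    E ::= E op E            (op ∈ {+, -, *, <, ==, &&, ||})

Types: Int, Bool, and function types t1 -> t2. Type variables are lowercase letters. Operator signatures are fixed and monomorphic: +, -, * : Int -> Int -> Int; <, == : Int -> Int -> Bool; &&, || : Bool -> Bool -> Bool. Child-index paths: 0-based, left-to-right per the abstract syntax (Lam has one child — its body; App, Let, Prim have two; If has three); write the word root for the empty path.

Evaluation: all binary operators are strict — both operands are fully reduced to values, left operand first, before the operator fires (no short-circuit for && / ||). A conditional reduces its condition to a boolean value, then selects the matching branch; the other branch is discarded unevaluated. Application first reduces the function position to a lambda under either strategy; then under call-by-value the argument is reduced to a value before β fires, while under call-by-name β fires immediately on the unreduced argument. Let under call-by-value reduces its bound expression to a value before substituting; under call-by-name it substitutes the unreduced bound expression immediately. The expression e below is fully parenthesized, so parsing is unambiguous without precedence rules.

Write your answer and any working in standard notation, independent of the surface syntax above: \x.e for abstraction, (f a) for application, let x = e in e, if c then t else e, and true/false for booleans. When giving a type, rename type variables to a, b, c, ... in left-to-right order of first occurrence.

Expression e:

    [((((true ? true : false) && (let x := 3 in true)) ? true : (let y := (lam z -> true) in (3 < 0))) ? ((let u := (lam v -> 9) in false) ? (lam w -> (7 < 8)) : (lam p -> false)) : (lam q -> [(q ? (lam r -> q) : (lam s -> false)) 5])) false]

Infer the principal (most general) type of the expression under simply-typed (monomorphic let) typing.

Working:
  unify Bool ~ Bool
  unify Bool ~ Bool
  unify Bool ~ Bool
let x : Int
  unify Bool ~ Bool
  unify Bool ~ Bool
\z._ : a -> Bool
let y : a -> Bool
  unify Int ~ Int
  unify Int ~ Int
  unify Bool ~ Bool
  unify Bool ~ Bool
\v._ : b -> Int
let u : b -> Int
  unify Bool ~ Bool
  unify Int ~ Int
  unify Int ~ Int
\w._ : c -> Bool
\p._ : d -> Bool
  unify c -> Bool ~ d -> Bool
  unify c ~ d
  unify Bool ~ Bool
q : e
  unify e ~ Bool
q : Bool
\r._ : f -> Bool
\s._ : g -> Bool
  unify f -> Bool ~ g -> Bool
  unify f ~ g
  unify Bool ~ Bool
  unify g -> Bool ~ Int -> h
  unify g ~ Int
  unify Bool ~ h
_ _ : Bool
\q._ : Bool -> Bool
  unify d -> Bool ~ Bool -> Bool
  unify d ~ Bool
  unify Bool ~ Bool
  unify Bool -> Bool ~ Bool -> i
  unify Bool ~ Bool
  unify Bool ~ i
_ _ : Bool

Answer: Bool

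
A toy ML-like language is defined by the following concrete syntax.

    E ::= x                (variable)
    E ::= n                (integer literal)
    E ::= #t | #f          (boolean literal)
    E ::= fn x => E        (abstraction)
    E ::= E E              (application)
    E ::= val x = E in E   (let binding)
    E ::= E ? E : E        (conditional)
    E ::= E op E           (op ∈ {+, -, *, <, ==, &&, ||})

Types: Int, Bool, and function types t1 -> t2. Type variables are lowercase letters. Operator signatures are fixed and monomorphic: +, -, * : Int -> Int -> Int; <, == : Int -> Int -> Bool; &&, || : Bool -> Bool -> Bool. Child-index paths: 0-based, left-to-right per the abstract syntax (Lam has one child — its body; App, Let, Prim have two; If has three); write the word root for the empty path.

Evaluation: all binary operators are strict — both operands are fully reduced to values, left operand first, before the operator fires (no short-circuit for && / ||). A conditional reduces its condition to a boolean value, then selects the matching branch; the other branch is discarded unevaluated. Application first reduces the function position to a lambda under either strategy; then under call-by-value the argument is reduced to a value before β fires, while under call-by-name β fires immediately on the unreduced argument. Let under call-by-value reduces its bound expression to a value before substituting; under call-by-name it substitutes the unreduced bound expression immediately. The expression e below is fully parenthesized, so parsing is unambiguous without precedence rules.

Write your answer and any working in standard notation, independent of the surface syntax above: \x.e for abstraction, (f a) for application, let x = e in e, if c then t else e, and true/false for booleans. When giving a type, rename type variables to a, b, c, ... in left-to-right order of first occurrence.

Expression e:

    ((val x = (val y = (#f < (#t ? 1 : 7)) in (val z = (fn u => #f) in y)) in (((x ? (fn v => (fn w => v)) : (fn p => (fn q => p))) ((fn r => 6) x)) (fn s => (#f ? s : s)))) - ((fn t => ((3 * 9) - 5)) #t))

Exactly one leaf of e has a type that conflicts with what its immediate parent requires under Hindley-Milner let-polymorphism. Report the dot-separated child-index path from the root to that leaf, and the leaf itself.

Working:
  unify Bool ~ Int
  FAIL: mismatch Bool ~ Int

Answer: 0.0.0.0 : false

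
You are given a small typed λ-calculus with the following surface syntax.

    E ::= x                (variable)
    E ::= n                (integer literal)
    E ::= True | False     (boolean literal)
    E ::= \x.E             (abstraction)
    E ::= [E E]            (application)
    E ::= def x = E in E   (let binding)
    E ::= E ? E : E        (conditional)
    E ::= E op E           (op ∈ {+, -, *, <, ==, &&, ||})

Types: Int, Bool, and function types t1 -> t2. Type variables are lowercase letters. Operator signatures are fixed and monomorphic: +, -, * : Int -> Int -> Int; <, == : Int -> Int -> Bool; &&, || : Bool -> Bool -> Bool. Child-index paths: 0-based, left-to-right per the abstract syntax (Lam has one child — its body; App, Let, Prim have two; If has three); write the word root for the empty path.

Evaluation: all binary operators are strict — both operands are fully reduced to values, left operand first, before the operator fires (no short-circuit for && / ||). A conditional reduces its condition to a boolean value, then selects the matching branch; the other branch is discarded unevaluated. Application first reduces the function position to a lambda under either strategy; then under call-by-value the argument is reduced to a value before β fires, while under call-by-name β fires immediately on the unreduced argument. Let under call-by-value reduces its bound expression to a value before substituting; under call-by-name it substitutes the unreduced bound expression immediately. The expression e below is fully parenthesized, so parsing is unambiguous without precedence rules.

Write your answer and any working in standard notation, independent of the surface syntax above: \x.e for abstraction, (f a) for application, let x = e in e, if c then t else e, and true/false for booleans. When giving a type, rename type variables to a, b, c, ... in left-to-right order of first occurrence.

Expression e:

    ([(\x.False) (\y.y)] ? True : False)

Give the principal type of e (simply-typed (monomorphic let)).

Answer: Bool

Trace:
\x._ : a -> Bool
y : b
\y._ : b -> b
  unify a -> Bool ~ (b -> b) -> c
  unify a ~ b -> b
  unify Bool ~ c
_ _ : Bool
  unify Bool ~ Bool
  unify Bool ~ Bool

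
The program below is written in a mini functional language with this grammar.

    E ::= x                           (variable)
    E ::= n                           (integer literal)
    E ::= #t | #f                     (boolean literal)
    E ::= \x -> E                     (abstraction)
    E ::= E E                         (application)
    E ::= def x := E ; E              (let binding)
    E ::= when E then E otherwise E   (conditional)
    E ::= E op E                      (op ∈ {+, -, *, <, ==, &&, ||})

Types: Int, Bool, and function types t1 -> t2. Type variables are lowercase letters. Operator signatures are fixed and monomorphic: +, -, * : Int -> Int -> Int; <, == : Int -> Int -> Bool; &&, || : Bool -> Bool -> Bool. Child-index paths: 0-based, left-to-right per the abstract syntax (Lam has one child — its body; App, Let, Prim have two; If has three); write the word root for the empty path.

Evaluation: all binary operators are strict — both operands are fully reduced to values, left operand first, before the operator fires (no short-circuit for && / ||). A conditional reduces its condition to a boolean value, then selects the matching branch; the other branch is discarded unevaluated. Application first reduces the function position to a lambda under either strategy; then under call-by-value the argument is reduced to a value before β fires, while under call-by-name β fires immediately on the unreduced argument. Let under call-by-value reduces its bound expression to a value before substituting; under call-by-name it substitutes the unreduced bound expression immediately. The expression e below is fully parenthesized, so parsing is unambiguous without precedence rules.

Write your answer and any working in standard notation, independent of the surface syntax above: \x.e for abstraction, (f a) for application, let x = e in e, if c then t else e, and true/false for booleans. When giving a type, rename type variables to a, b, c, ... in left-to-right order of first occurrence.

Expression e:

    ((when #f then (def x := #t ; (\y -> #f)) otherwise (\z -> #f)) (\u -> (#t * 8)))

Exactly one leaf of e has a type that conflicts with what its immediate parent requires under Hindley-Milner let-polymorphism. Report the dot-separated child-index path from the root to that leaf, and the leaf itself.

Answer: 1.0.0 : true

Trace:
  unify Bool ~ Bool
let x : Bool
\y._ : a -> Bool
\z._ : b -> Bool
  unify a -> Bool ~ b -> Bool
  unify a ~ b
  unify Bool ~ Bool
  unify Bool ~ Int
  FAIL: mismatch Bool ~ Int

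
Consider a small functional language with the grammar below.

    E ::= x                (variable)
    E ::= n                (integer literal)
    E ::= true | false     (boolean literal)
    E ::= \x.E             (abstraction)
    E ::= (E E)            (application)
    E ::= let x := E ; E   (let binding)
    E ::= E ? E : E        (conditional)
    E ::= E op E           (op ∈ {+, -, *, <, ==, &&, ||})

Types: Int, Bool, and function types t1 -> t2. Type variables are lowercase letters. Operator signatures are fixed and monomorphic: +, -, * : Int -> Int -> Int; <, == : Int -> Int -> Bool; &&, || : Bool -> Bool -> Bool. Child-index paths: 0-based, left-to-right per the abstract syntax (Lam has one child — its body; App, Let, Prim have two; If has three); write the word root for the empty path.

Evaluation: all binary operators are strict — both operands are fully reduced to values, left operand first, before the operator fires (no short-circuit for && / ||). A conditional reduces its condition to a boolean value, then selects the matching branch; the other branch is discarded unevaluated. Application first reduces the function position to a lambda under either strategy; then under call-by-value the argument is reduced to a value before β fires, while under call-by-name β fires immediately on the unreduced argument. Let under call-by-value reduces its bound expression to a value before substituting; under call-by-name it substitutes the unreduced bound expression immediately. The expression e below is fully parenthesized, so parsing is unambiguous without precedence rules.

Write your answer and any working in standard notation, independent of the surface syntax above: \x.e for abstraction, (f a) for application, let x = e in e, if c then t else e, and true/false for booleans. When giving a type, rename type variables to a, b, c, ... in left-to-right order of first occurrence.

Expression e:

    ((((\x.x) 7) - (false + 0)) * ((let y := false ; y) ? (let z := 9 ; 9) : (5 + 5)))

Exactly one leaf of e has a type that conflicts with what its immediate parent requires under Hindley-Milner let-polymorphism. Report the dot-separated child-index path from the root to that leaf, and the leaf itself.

Answer: 0.1.0 : false

Derivation:
x : a
\x._ : a -> a
  unify a -> a ~ Int -> b
  unify a ~ Int
  unify Int ~ b
_ _ : Int
  unify Int ~ Int
  unify Bool ~ Int
  FAIL: mismatch Bool ~ Int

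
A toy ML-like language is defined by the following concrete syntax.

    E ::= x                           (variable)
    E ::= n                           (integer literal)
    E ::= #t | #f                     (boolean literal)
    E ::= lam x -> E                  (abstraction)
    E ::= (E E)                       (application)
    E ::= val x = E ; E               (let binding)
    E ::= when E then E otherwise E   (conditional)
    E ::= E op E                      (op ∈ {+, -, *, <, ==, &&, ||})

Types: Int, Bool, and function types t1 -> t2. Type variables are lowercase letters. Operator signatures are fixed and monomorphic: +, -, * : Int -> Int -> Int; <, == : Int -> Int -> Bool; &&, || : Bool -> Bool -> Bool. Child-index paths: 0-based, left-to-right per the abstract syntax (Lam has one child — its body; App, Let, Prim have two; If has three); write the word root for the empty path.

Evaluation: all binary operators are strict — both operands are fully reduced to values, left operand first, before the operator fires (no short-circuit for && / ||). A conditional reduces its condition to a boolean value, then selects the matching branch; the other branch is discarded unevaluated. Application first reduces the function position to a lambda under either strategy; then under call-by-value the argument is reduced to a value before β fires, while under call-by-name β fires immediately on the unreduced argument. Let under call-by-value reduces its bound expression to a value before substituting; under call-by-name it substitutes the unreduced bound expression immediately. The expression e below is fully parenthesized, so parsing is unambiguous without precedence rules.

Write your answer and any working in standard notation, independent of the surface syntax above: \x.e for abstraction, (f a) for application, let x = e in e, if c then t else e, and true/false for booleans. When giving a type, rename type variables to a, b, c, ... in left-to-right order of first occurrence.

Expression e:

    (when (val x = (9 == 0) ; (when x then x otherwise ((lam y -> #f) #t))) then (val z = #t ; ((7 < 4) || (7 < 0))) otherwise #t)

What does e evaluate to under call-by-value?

Derivation:
step 0: (if (let x = (9 == 0) in (if x then x else ((\y.false) true))) then (let z = true in ((7 < 4) || (7 < 0))) else true)
step 1: [delta@0.0] (if (let x = false in (if x then x else ((\y.false) true))) then (let z = true in ((7 < 4) || (7 < 0))) else true)
step 2: [let@0] (if (if false then false else ((\y.false) true)) then (let z = true in ((7 < 4) || (7 < 0))) else true)
step 3: [if@0] (if ((\y.false) true) then (let z = true in ((7 < 4) || (7 < 0))) else true)
step 4: [beta@0] (if false then (let z = true in ((7 < 4) || (7 < 0))) else true)
step 5: [if@root] true

Answer: true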